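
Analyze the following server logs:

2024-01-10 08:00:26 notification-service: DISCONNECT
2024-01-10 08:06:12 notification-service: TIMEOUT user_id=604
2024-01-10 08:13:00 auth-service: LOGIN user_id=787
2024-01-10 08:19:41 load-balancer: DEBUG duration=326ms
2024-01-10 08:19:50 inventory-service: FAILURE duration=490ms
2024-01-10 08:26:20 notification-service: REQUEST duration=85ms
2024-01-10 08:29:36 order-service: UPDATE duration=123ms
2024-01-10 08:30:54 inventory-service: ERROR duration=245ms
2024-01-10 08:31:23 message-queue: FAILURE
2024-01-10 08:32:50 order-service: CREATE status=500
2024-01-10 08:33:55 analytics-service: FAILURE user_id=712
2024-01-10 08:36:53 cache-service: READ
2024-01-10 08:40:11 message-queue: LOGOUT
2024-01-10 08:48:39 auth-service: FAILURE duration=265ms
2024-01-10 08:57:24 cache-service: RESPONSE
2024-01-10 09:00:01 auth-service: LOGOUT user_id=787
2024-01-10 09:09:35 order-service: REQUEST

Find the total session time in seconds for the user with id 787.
2821

To calculate session duration:

1. Find LOGIN event for user_id=787: 2024-01-10 08:13:00
2. Find LOGOUT event for user_id=787: 2024-01-10 09:00:01
3. Session duration: 2024-01-10 09:00:01 - 2024-01-10 08:13:00 = 2821 seconds (47 minutes)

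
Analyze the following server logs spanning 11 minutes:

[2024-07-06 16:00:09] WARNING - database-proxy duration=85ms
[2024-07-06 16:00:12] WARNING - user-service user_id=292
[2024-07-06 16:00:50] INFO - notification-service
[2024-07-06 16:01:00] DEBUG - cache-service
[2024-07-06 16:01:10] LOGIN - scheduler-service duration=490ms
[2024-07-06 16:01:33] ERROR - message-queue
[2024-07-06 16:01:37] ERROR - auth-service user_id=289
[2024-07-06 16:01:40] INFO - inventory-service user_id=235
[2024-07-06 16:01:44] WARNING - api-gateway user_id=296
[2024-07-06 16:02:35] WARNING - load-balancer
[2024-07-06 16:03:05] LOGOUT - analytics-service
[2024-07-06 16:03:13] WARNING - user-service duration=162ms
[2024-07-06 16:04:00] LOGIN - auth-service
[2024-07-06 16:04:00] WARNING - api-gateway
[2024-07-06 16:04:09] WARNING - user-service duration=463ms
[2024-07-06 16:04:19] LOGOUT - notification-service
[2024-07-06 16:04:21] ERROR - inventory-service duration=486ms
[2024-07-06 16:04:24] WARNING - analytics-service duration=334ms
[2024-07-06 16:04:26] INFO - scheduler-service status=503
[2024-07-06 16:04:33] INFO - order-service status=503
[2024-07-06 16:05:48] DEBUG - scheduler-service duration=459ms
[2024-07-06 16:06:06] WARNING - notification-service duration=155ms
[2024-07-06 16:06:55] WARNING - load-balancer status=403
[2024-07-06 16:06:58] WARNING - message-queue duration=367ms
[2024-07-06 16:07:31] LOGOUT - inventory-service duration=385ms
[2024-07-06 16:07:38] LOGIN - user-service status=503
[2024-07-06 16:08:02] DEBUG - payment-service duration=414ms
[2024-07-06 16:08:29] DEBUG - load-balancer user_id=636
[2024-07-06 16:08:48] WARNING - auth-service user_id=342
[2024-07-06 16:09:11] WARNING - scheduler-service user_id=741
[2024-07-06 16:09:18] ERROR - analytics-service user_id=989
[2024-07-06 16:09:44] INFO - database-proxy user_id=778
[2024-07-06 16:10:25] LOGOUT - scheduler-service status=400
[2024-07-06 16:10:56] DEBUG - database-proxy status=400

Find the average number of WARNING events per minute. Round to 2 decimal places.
1.18

To calculate the rate:

1. Count total WARNING events: 13
2. Total time period: 11 minutes
3. Rate = 13 / 11 = 1.18 events per minute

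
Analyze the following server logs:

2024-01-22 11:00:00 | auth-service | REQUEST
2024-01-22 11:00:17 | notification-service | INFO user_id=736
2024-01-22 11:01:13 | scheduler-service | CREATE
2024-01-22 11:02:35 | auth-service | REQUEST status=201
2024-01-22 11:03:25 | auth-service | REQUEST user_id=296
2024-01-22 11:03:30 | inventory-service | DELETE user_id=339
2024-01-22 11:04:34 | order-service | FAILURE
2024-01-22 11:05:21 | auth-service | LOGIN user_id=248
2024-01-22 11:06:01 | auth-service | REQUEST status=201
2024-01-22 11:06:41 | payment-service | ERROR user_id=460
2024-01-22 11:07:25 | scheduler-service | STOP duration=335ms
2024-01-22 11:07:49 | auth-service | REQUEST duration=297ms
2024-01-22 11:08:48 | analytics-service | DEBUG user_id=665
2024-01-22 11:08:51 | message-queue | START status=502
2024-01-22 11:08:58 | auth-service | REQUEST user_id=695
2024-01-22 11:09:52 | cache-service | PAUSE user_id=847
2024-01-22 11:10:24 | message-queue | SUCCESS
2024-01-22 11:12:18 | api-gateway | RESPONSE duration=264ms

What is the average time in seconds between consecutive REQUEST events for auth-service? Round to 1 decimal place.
107.6

To calculate average interval:

1. Find all REQUEST events for auth-service in order
2. Calculate time gaps between consecutive events
3. Compute mean of gaps: 538 / 5 = 107.6 seconds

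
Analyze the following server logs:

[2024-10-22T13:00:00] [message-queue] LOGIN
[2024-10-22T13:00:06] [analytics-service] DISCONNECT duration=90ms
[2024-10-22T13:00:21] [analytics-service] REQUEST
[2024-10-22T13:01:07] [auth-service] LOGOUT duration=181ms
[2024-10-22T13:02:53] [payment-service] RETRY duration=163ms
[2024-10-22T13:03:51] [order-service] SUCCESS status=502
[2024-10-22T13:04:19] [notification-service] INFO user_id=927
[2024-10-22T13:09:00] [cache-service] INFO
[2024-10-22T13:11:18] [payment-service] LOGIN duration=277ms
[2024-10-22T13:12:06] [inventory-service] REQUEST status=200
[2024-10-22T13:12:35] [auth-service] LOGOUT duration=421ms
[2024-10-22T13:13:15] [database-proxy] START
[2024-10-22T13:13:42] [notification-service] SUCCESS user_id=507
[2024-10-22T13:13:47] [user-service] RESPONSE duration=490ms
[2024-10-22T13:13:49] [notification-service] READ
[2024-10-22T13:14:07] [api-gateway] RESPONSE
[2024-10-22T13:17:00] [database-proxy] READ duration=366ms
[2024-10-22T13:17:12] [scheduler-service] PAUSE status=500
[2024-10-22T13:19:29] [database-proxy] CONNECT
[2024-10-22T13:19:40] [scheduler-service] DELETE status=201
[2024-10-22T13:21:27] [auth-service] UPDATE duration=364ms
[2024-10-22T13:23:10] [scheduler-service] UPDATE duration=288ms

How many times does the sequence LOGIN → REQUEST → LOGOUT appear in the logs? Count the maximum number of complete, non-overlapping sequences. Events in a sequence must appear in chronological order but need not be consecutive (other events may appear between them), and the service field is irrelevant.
2

To count sequences:

1. Look for pattern: LOGIN → REQUEST → LOGOUT
2. Greedily scan the log in chronological order, matching each sequence element in turn (ignoring service)
3. Each time the full pattern completes, increment the count and restart matching from the next event
4. Complete non-overlapping sequences found: 2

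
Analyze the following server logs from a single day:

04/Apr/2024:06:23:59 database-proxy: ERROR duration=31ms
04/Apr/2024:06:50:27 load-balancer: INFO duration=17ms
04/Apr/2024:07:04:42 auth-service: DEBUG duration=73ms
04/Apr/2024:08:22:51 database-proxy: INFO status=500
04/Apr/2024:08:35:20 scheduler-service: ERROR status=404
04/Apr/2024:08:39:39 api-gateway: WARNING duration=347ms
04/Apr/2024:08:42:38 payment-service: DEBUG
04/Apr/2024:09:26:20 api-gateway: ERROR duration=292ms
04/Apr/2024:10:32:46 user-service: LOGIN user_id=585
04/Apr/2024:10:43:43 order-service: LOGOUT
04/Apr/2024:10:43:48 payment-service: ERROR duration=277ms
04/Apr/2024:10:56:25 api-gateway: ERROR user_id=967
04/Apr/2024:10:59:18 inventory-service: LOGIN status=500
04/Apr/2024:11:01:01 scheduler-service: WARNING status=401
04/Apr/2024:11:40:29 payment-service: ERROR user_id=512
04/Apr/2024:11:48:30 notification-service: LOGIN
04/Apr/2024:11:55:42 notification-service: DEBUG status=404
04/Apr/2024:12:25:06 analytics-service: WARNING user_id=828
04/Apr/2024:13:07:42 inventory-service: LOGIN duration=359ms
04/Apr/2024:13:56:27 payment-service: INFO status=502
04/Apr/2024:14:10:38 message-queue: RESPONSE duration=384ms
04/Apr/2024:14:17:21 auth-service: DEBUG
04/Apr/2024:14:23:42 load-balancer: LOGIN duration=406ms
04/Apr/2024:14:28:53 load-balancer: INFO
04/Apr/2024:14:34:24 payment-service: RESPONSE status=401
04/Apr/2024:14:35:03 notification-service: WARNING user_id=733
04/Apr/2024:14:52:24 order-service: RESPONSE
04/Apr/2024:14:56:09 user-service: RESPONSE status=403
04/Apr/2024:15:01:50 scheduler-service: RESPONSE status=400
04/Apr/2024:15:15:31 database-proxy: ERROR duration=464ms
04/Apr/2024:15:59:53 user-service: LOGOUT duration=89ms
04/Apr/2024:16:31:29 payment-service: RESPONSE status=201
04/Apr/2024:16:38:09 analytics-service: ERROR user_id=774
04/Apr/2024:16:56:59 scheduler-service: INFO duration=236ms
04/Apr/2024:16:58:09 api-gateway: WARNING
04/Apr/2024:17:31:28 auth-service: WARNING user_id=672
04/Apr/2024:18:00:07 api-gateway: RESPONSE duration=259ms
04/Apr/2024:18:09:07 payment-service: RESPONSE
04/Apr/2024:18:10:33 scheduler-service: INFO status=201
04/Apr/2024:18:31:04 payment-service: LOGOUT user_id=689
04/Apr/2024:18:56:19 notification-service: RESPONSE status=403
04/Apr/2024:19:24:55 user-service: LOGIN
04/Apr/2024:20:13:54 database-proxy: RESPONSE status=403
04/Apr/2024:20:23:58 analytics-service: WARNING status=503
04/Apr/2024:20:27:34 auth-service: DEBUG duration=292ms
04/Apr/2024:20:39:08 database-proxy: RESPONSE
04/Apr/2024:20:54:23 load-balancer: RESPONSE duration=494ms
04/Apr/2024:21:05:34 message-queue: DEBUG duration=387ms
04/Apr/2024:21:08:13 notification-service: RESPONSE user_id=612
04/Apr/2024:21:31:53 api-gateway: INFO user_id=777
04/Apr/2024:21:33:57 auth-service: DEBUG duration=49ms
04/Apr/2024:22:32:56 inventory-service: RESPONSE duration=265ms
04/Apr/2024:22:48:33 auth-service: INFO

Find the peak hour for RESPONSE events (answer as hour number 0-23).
14

To find the peak hour:

1. Group all RESPONSE events by hour
2. Count events in each hour
3. Find hour with maximum count
4. Peak hour: 14 (with 4 events)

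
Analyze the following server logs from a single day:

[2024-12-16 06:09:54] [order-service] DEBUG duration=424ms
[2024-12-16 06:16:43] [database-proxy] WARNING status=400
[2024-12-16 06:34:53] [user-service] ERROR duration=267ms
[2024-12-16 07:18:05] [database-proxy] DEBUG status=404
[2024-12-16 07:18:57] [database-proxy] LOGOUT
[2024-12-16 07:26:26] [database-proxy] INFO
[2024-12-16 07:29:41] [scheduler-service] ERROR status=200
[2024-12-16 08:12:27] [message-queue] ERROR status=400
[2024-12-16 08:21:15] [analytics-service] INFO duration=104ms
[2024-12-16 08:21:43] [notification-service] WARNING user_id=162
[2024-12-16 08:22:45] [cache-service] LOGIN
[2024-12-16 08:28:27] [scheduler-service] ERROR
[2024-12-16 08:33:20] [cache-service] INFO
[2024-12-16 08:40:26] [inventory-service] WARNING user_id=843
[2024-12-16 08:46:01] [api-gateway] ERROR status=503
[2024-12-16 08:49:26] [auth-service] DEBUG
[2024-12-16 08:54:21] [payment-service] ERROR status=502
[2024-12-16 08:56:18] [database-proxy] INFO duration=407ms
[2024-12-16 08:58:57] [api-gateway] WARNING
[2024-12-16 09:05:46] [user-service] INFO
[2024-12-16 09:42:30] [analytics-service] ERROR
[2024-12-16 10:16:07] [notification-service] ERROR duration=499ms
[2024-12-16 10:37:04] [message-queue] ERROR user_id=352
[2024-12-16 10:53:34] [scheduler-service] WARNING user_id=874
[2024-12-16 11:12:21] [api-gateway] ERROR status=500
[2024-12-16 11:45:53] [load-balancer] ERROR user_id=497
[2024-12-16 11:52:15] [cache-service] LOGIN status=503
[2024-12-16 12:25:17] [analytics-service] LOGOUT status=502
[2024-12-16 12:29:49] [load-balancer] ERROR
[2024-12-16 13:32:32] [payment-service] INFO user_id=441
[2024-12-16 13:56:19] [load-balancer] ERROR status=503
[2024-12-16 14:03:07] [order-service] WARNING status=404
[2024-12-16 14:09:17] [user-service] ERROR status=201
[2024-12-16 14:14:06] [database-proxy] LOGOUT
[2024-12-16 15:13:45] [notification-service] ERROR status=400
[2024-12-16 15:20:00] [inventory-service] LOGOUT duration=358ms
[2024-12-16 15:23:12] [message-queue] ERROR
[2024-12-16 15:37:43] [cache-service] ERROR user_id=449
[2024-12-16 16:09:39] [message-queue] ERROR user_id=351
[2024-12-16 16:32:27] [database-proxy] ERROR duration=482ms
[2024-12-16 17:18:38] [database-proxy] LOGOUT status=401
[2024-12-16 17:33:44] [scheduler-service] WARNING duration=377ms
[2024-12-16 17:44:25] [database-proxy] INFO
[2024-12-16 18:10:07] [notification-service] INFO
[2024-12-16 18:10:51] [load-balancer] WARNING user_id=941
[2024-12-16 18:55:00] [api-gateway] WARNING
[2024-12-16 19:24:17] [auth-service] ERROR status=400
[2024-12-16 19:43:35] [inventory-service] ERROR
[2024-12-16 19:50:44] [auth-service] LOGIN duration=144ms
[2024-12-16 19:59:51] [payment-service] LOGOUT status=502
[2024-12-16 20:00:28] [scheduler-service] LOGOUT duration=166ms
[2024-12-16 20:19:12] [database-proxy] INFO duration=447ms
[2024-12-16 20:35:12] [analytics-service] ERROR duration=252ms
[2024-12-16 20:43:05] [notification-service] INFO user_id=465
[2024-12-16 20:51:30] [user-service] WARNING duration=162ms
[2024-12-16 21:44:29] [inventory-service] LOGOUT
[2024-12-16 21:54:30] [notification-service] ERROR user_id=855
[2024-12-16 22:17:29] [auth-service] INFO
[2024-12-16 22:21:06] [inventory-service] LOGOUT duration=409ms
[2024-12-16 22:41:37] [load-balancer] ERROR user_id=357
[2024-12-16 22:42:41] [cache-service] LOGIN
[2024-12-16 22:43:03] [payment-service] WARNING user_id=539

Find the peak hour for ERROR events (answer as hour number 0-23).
8

To find the peak hour:

1. Group all ERROR events by hour
2. Count events in each hour
3. Find hour with maximum count
4. Peak hour: 8 (with 4 events)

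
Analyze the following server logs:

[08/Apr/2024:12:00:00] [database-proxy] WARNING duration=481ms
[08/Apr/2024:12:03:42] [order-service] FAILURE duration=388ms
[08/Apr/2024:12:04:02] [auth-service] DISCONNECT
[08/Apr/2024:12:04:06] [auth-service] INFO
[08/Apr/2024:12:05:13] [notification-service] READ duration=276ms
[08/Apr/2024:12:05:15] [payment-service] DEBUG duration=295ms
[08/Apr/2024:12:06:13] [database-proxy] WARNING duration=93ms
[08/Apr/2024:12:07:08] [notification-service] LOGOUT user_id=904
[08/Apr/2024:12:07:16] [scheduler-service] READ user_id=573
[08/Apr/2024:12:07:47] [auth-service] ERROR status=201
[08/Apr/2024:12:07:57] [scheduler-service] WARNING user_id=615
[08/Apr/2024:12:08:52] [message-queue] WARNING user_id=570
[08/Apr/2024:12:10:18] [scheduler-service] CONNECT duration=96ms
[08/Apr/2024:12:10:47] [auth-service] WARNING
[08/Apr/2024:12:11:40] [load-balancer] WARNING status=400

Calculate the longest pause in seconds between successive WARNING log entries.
373

To find the longest gap:

1. Extract all WARNING events in chronological order
2. Calculate time differences between consecutive events
3. Find the maximum difference
4. Longest gap: 373 seconds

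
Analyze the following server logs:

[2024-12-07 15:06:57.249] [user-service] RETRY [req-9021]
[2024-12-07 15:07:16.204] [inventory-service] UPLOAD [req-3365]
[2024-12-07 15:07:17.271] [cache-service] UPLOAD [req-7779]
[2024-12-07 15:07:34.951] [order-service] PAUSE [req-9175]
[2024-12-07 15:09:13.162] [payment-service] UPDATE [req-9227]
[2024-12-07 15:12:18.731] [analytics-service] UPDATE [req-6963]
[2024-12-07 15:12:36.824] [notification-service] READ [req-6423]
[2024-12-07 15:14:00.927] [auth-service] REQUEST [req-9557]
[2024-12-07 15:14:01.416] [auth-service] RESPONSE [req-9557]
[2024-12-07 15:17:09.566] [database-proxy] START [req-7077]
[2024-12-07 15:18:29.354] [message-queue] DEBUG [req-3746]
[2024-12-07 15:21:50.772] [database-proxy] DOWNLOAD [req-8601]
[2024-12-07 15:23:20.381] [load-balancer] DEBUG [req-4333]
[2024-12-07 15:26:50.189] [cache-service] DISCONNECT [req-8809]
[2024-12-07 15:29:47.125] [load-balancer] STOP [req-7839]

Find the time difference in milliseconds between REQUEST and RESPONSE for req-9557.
489

To calculate latency:

1. Find REQUEST with id req-9557: 2024-12-07 15:14:00.927
2. Find RESPONSE with id req-9557: 2024-12-07 15:14:01.416
3. Latency: 2024-12-07 15:14:01.416 - 2024-12-07 15:14:00.927 = 489ms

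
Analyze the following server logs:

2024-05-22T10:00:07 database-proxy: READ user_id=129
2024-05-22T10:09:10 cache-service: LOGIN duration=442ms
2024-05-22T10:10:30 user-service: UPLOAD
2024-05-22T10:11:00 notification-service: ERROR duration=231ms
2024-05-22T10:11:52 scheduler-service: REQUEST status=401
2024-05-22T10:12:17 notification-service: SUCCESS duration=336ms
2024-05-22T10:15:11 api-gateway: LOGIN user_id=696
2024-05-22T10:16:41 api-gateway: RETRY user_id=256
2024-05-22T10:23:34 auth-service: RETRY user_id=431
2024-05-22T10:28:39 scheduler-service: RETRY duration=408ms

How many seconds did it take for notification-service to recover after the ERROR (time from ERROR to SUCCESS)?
77

To calculate recovery time:

1. Find ERROR event for notification-service: 2024-05-22T10:11:00
2. Find next SUCCESS event for notification-service: 2024-05-22T10:12:17
3. Recovery time: 2024-05-22T10:12:17 - 2024-05-22T10:11:00 = 77 seconds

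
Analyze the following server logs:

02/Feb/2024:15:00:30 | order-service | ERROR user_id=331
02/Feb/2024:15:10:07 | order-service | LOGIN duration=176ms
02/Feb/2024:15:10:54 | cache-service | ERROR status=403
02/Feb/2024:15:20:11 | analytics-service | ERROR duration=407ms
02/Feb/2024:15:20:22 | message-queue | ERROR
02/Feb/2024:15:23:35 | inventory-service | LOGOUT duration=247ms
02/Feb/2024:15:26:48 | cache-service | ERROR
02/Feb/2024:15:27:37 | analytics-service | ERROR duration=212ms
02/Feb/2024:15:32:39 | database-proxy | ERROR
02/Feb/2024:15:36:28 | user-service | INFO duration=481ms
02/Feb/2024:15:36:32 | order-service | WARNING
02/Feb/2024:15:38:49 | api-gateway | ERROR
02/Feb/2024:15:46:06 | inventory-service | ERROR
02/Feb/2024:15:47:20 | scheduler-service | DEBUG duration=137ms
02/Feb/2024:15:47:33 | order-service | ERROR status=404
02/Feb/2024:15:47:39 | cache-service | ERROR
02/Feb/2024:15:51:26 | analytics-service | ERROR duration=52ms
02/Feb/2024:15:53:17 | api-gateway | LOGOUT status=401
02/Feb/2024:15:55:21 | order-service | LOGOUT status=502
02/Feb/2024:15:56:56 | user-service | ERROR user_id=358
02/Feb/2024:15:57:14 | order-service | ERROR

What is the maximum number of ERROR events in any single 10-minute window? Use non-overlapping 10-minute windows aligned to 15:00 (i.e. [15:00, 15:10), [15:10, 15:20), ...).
4

To find the burst window:

1. Divide the log period into non-overlapping 10-minute windows starting at 15:00
2. Count ERROR events in each window
3. Find the window with maximum count
4. Maximum events in a window: 4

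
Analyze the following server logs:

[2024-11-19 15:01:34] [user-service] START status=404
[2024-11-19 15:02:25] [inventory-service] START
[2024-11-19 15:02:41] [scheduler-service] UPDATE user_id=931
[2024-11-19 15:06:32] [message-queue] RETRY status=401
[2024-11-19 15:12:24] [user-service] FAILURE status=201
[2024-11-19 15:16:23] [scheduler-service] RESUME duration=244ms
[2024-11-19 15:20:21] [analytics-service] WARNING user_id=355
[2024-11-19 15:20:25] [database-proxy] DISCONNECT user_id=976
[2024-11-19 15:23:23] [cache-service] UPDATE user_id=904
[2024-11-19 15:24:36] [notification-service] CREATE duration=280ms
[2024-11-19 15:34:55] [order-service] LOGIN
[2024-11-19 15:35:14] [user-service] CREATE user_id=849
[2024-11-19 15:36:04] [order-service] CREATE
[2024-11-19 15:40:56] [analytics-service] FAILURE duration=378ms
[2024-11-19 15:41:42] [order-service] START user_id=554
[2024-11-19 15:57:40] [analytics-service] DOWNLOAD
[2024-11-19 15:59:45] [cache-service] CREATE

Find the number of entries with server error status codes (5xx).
0

To find matching entries:

1. Pattern to match: server error status codes (5xx)
2. Scan each log entry for the pattern
3. Count matches: 0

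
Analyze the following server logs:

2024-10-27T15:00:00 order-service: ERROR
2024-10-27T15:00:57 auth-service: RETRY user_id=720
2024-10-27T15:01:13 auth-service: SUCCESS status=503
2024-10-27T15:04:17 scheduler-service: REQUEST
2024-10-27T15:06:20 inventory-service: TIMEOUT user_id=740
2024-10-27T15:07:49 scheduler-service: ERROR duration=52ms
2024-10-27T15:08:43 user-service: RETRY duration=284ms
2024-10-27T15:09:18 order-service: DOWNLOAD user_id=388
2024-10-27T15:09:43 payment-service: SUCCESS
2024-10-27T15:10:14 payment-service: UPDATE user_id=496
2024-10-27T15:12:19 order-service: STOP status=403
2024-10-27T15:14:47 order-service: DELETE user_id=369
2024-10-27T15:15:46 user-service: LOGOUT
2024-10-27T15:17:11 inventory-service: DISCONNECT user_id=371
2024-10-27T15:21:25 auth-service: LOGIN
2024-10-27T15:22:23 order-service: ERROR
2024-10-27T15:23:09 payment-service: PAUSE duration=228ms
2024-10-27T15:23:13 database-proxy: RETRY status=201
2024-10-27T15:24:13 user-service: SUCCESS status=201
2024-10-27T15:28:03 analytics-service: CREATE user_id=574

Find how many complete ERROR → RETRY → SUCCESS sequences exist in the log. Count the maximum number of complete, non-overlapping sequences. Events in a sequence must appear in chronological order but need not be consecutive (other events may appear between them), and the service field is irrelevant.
3

To count sequences:

1. Look for pattern: ERROR → RETRY → SUCCESS
2. Greedily scan the log in chronological order, matching each sequence element in turn (ignoring service)
3. Each time the full pattern completes, increment the count and restart matching from the next event
4. Complete non-overlapping sequences found: 3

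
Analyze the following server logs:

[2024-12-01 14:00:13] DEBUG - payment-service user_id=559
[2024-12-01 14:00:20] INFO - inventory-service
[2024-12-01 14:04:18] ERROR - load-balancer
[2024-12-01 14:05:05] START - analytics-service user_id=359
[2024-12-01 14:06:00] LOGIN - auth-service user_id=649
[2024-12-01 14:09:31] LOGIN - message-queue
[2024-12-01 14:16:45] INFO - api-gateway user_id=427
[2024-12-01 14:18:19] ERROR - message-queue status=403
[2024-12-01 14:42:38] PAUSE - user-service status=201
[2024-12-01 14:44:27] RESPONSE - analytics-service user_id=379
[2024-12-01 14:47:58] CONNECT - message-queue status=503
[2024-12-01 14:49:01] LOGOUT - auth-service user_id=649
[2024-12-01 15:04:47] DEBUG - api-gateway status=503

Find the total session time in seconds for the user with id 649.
2581

To calculate session duration:

1. Find LOGIN event for user_id=649: 2024-12-01 14:06:00
2. Find LOGOUT event for user_id=649: 2024-12-01 14:49:01
3. Session duration: 2024-12-01 14:49:01 - 2024-12-01 14:06:00 = 2581 seconds (43 minutes)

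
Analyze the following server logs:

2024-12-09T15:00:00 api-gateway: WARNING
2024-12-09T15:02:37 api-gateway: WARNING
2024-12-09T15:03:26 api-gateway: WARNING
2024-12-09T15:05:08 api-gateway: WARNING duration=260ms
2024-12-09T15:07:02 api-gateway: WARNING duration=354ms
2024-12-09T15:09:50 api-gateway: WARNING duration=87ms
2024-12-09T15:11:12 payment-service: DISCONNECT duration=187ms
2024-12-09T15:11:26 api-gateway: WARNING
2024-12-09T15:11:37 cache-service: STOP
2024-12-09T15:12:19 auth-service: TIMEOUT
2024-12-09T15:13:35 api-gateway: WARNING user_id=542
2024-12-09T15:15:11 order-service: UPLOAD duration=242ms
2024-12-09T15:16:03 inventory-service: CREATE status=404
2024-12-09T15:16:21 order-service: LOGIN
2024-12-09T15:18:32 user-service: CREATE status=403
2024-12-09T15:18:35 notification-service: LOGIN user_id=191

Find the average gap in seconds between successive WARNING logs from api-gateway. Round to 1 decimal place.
116.4

To calculate average interval:

1. Find all WARNING events for api-gateway in order
2. Calculate time gaps between consecutive events
3. Compute mean of gaps: 815 / 7 = 116.4 seconds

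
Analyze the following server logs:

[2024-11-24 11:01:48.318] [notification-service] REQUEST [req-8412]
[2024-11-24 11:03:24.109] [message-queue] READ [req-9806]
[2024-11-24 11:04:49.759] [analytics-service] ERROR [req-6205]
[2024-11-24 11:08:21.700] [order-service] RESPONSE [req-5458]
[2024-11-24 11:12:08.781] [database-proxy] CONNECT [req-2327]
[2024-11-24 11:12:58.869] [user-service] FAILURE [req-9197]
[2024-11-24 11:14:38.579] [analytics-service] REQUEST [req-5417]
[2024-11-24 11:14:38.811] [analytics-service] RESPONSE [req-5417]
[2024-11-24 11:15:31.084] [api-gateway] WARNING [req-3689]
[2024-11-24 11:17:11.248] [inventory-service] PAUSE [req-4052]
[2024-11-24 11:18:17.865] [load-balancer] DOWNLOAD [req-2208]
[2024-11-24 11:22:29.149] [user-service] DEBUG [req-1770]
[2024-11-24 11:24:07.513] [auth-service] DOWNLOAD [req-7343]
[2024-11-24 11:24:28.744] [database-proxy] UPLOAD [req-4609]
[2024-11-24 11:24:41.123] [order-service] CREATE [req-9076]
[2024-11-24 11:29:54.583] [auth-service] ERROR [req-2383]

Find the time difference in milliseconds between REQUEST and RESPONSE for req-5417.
232

To calculate latency:

1. Find REQUEST with id req-5417: 2024-11-24 11:14:38.579
2. Find RESPONSE with id req-5417: 2024-11-24 11:14:38.811
3. Latency: 2024-11-24 11:14:38.811 - 2024-11-24 11:14:38.579 = 232ms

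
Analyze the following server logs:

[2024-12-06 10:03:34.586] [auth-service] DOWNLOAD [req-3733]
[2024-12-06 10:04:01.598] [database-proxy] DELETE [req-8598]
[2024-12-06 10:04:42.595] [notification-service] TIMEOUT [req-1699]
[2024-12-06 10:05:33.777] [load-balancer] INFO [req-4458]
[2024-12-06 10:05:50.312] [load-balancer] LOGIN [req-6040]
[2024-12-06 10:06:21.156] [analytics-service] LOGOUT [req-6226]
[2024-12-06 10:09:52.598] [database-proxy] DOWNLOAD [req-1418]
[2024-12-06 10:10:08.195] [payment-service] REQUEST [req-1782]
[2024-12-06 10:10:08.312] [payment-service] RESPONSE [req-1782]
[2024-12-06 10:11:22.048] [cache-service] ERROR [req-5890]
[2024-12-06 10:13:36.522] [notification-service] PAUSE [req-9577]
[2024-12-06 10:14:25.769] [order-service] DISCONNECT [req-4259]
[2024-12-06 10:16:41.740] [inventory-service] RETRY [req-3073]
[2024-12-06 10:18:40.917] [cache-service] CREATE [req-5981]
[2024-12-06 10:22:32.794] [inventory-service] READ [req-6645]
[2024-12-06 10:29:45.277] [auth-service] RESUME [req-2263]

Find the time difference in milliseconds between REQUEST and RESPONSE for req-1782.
117

To calculate latency:

1. Find REQUEST with id req-1782: 2024-12-06 10:10:08.195
2. Find RESPONSE with id req-1782: 2024-12-06 10:10:08.312
3. Latency: 2024-12-06 10:10:08.312 - 2024-12-06 10:10:08.195 = 117ms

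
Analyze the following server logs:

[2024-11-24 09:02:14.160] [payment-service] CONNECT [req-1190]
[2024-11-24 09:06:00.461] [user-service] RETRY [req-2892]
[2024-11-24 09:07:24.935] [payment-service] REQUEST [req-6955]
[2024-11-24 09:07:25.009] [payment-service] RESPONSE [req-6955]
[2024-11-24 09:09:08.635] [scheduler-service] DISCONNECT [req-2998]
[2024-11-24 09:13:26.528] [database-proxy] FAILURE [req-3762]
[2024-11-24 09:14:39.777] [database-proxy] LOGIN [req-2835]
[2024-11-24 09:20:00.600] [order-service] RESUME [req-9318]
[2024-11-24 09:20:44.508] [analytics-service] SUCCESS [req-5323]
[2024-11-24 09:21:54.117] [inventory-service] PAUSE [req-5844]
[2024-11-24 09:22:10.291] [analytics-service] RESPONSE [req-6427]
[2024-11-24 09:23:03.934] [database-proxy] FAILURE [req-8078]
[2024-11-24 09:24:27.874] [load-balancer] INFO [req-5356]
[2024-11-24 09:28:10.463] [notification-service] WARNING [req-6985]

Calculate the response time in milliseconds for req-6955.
74

To calculate latency:

1. Find REQUEST with id req-6955: 2024-11-24 09:07:24.935
2. Find RESPONSE with id req-6955: 2024-11-24 09:07:25.009
3. Latency: 2024-11-24 09:07:25.009 - 2024-11-24 09:07:24.935 = 74ms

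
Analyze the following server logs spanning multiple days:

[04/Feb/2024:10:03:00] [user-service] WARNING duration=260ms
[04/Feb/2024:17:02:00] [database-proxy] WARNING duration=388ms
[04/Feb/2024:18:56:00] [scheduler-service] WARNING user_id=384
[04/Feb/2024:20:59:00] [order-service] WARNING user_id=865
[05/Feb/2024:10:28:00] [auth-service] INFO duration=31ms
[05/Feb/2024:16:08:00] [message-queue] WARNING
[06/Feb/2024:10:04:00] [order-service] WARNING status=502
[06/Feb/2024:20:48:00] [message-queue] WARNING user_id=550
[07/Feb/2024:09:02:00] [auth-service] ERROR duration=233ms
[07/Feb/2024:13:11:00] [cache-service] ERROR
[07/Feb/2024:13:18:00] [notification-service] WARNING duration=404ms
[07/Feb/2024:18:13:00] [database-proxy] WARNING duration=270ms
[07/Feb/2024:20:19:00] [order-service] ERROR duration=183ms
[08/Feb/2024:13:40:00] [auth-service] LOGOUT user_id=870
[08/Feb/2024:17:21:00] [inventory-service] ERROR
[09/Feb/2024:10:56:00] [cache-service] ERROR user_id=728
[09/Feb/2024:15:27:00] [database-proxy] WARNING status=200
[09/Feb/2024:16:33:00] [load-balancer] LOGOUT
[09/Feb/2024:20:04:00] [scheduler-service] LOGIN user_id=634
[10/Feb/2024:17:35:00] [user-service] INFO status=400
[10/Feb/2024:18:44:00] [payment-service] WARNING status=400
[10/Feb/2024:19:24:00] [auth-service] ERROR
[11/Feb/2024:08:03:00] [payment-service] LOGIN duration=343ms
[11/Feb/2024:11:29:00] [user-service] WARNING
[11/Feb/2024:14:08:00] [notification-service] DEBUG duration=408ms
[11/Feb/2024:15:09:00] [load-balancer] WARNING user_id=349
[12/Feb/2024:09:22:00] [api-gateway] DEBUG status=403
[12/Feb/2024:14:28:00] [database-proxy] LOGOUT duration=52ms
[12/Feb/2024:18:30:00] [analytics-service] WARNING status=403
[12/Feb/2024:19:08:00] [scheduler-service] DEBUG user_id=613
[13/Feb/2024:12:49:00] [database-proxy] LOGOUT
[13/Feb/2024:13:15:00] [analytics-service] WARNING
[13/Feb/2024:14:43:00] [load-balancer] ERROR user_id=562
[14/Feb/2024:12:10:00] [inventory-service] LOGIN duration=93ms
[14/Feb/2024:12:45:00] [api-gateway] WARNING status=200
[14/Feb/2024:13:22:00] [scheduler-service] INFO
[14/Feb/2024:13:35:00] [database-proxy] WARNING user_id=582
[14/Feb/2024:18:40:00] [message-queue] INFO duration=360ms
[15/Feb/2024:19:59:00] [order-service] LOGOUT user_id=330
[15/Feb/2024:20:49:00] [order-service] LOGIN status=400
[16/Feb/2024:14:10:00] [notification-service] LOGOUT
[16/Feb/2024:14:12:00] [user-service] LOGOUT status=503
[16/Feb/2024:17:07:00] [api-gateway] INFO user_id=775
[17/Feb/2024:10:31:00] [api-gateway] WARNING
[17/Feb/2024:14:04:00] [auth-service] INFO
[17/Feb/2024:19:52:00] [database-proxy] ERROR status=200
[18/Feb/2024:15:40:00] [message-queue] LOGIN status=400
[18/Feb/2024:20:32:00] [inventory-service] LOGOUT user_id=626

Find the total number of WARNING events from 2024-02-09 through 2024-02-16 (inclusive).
8

To filter by date range:

1. Date range: 2024-02-09 through 2024-02-16, both dates inclusive
2. Filter for WARNING events whose date falls in this range
3. Count matching events: 8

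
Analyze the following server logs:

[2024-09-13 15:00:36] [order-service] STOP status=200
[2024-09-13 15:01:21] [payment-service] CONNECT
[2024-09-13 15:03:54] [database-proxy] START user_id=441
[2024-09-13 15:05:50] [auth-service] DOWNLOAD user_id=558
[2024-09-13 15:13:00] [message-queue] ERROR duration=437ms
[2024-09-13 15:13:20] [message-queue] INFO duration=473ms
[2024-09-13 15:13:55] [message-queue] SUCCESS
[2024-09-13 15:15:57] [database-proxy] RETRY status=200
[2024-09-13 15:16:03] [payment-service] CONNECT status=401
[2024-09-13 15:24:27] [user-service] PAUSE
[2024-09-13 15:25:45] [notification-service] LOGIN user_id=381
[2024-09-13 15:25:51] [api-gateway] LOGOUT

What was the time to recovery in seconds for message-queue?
55

To calculate recovery time:

1. Find ERROR event for message-queue: 2024-09-13 15:13:00
2. Find next SUCCESS event for message-queue: 2024-09-13 15:13:55
3. Recovery time: 2024-09-13 15:13:55 - 2024-09-13 15:13:00 = 55 seconds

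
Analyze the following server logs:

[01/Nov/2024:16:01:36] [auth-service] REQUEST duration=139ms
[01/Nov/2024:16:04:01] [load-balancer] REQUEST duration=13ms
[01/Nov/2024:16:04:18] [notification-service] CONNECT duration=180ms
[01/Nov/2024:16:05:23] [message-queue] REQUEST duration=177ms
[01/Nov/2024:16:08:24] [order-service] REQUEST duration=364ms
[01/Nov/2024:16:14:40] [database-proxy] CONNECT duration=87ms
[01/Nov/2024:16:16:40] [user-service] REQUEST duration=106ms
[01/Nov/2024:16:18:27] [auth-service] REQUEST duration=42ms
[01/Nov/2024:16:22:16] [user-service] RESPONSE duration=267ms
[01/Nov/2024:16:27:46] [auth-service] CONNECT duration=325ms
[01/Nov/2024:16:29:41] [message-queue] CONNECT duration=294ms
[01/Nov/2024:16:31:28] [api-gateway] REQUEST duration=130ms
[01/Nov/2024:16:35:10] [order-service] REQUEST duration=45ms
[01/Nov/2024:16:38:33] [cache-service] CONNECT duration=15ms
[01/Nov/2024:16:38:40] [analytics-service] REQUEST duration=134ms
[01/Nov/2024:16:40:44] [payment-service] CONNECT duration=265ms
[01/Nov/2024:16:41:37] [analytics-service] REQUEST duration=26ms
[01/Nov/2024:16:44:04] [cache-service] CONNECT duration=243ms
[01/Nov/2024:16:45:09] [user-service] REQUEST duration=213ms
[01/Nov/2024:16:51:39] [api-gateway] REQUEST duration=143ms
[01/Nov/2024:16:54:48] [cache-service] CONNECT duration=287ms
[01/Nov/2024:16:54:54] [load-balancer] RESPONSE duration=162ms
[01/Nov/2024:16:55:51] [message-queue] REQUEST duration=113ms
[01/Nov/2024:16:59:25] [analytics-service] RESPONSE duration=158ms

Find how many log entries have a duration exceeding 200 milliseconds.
8

To count timeouts:

1. Threshold: 200ms
2. Extract duration from each log entry
3. Count entries where duration > 200
4. Timeout count: 8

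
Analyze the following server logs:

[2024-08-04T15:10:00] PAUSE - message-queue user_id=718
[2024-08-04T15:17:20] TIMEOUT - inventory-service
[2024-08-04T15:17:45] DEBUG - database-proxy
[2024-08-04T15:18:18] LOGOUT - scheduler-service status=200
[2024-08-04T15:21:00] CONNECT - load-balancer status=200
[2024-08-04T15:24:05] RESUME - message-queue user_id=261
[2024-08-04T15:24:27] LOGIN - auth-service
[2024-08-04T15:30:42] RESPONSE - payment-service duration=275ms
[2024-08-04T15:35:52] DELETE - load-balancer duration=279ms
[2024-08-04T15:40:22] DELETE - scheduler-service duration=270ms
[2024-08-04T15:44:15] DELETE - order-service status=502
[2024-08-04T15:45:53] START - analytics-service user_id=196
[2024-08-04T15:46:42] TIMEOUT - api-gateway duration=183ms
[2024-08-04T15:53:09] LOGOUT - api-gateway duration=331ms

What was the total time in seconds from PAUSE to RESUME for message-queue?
845

To calculate state duration:

1. Find PAUSE event for message-queue: 2024-08-04T15:10:00
2. Find RESUME event for message-queue: 2024-08-04T15:24:05
3. Calculate duration: 2024-08-04T15:24:05 - 2024-08-04T15:10:00 = 845 seconds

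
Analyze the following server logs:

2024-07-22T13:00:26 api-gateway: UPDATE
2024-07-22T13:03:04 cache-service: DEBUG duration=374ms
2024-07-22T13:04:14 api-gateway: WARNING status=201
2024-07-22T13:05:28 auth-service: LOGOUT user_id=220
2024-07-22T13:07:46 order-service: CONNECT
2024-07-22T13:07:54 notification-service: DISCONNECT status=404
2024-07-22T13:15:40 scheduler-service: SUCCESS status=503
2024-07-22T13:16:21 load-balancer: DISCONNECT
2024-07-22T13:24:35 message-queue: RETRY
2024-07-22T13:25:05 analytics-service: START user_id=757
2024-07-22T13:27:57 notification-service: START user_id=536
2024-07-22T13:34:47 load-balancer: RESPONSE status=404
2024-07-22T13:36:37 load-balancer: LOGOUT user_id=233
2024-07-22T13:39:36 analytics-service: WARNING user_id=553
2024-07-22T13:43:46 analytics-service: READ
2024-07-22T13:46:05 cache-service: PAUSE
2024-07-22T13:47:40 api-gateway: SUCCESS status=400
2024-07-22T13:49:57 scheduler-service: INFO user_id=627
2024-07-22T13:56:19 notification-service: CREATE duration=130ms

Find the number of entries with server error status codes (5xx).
1

To find matching entries:

1. Pattern to match: server error status codes (5xx)
2. Scan each log entry for the pattern
3. Count matches: 1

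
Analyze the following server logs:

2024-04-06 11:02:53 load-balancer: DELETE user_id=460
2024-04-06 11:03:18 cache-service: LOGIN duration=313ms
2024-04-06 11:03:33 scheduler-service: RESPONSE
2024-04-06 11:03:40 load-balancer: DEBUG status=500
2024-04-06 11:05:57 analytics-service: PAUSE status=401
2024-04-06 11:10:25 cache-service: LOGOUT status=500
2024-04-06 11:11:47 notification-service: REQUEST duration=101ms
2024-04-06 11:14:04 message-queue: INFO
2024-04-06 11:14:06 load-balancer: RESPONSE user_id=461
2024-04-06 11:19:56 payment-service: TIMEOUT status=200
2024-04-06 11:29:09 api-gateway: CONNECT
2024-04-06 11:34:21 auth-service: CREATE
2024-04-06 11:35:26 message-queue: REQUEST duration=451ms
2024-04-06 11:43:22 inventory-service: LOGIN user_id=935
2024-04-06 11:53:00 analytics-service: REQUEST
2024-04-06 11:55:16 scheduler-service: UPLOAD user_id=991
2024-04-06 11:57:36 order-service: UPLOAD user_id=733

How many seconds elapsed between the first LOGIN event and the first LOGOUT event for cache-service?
427

To find the time between events:

1. Locate the first LOGIN event for cache-service: 2024-04-06 11:03:18
2. Locate the first LOGOUT event for cache-service: 2024-04-06 11:10:25
3. Calculate the difference: 2024-04-06 11:10:25 - 2024-04-06 11:03:18 = 427 seconds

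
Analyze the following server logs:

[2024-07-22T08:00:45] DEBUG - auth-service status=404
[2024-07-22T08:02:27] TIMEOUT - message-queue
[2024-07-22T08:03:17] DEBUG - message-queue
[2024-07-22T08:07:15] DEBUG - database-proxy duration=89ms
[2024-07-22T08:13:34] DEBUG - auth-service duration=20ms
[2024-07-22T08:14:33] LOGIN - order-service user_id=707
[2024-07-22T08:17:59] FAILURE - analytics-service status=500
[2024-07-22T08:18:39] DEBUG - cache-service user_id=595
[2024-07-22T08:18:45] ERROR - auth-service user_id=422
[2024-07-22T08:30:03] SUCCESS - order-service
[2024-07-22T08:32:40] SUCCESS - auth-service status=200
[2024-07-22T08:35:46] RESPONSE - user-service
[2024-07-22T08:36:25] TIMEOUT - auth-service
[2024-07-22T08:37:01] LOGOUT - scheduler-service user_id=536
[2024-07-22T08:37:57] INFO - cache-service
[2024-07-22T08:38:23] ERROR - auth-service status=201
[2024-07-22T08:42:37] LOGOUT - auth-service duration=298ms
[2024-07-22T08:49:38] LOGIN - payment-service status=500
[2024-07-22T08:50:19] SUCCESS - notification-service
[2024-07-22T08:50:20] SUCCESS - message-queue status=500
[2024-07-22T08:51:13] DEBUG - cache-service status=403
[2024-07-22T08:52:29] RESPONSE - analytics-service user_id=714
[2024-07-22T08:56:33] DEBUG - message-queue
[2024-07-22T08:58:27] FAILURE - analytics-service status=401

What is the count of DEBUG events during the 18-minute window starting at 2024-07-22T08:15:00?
1

To count events in the time window:

1. Window boundaries: 2024-07-22T08:15:00 to 2024-07-22T08:33:00
2. Filter for DEBUG events within this window
3. Count matching events: 1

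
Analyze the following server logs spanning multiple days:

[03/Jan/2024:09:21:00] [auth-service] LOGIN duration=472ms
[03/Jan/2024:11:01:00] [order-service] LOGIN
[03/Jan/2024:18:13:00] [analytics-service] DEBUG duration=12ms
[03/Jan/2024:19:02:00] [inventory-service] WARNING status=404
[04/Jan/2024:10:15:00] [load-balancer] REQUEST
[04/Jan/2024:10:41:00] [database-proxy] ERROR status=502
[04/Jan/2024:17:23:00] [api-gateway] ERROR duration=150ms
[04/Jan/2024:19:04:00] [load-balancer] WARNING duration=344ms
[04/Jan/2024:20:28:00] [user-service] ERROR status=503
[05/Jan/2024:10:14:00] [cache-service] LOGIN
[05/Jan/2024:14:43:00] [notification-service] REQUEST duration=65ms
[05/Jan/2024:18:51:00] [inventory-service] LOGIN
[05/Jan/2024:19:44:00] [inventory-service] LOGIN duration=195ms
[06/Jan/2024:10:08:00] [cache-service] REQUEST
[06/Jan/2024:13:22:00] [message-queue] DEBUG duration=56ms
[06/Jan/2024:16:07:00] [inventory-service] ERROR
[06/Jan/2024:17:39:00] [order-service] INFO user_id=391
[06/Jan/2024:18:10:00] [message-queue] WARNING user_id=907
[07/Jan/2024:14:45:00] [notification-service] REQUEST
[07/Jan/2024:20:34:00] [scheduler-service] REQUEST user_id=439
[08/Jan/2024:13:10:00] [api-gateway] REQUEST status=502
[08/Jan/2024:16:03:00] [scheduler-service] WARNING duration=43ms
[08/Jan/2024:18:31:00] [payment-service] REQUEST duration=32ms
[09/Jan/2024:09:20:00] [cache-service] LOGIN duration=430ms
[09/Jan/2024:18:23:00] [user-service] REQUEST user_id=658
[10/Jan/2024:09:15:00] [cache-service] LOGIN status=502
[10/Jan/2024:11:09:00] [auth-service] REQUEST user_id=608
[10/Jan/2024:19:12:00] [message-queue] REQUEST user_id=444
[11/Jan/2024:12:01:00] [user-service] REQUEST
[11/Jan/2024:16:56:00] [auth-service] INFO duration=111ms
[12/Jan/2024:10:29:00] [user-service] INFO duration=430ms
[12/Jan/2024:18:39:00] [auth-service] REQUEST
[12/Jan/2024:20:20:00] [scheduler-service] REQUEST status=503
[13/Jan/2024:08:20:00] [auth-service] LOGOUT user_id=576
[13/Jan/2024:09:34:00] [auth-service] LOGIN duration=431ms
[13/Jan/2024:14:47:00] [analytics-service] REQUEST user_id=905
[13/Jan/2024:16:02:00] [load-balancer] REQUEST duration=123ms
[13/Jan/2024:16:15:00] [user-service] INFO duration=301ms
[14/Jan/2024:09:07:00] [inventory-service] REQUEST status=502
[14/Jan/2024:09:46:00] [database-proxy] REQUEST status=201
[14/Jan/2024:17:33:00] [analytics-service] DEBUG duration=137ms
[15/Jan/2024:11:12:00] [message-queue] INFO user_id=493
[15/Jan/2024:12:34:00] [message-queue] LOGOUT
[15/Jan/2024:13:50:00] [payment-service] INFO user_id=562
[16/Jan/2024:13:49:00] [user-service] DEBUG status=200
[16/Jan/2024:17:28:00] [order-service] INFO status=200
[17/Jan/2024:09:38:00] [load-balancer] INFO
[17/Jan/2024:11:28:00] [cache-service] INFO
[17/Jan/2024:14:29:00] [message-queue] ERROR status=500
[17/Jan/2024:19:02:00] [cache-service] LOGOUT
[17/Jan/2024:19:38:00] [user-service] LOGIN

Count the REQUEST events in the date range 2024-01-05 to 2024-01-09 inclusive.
7

To filter by date range:

1. Date range: 2024-01-05 through 2024-01-09, both dates inclusive
2. Filter for REQUEST events whose date falls in this range
3. Count matching events: 7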